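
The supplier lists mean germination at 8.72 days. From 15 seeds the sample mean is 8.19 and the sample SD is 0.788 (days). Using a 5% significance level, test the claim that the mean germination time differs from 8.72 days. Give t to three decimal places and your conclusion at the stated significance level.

t = -2.605; reject H0

H0: μ = 8.72; H1: μ ≠ 8.72 (one-sample t-test, two-sided).
t = (x̄ − μ₀)/(s/√n) = (8.19 − 8.72)/(0.788/√15) = -2.605
df = n − 1 = 14
Two-sided p-value ≈ 0.021
Since p ≈ 0.021 < α = 0.05, reject H0; the data support H1.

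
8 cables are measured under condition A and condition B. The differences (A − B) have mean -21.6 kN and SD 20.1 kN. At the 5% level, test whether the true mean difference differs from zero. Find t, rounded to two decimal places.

-3.04

H0: μ_d = 0; H1: μ_d ≠ 0 (paired t-test on the differences, two-sided).
t = d̄/(s_d/√n) = -21.6/(20.1/√8) = -3.04
df = n − 1 = 7
Two-sided p-value ≈ 0.0189
Since p ≈ 0.0189 < α = 0.05, reject H0; the evidence is statistically significant.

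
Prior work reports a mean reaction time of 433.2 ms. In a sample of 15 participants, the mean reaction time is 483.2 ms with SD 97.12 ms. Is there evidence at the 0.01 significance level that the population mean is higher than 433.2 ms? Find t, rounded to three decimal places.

1.994

H0: μ = 433.2; H1: μ > 433.2 (one-sample t-test, right-tailed).
t = (x̄ − μ₀)/(s/√n) = (483.2 − 433.2)/(97.12/√15) = 1.994
df = n − 1 = 14
p-value = P(T ≥ 1.994) ≈ 0.033
Since p ≈ 0.033 > α = 0.01, fail to reject H0; the data do not provide sufficient evidence against H0.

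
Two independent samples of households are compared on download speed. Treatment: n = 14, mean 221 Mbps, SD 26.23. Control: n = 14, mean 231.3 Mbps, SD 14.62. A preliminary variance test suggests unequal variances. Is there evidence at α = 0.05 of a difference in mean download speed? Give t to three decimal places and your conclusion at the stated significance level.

t = -1.283; fail to reject H0

Let group 1 = treatment, group 2 = control. H0: μ_1 = μ_2; H1: μ_1 ≠ μ_2 (Welch's two-sample t-test, two-sided).
t = (x̄_1 − x̄_2)/√(s_1²/n_1 + s_2²/n_2) = (221 − 231.3)/√(26.23²/14 + 14.62²/14) = -1.283
Welch–Satterthwaite df ≈ 20.37
Two-sided p-value ≈ 0.214
Since p ≈ 0.214 > α = 0.05, fail to reject H0; the evidence is not statistically significant.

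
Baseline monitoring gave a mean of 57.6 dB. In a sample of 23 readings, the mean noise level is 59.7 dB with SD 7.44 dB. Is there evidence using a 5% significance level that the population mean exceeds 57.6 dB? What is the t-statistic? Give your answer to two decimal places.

1.35

H0: μ = 57.6; H1: μ > 57.6 (one-sample t-test, right-tailed).
t = (x̄ − μ₀)/(s/√n) = (59.7 − 57.6)/(7.44/√23) = 1.35
df = n − 1 = 22
p-value = P(T ≥ 1.35) ≈ 0.095
Since p ≈ 0.095 > α = 0.05, fail to reject H0; the data do not provide sufficient evidence against H0.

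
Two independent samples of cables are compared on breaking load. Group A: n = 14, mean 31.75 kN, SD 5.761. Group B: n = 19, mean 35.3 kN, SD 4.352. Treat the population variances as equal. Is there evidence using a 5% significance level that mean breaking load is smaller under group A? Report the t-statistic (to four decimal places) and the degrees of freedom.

Let group 1 = group A, group 2 = group B. H0: μ_1 = μ_2; H1: μ_1 < μ_2 (two-sample pooled-variance t-test, left-tailed).
s_p² = [(14−1)·5.761² + (19−1)·4.352²]/(14+19−2) = 24.9154
t = (31.75 − 35.3)/√[24.9154·(1/14 + 1/19)] = -2.0192
df = n₁ + n₂ − 2 = 31
p-value = P(T ≤ -2.0192) ≈ 0.026
Since p ≈ 0.026 < α = 0.05, reject H0; the data support H1.

t = -2.0192, df = 31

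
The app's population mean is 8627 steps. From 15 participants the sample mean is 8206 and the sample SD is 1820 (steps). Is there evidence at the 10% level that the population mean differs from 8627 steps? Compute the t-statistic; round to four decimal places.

-0.8959

H0: μ = 8627; H1: μ ≠ 8627 (one-sample t-test, two-sided).
t = (x̄ − μ₀)/(s/√n) = (8206 − 8627)/(1820/√15) = -0.8959
df = n − 1 = 14
Two-sided p-value ≈ 0.3855
Since p ≈ 0.3855 > α = 0.1, fail to reject H0; the data do not provide sufficient evidence against H0.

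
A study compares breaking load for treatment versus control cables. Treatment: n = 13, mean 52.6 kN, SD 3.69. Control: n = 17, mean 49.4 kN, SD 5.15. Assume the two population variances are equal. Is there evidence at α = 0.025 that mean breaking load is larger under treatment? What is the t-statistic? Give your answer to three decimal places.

Let group 1 = treatment, group 2 = control. H0: μ_1 = μ_2; H1: μ_1 > μ_2 (two-sample pooled-variance t-test, right-tailed).
s_p² = [(13−1)·3.69² + (17−1)·5.15²]/(13+17−2) = 20.9912
t = (52.6 − 49.4)/√[20.9912·(1/13 + 1/17)] = 1.896
df = n₁ + n₂ − 2 = 28
p-value = P(T ≥ 1.896) ≈ 0.034
Since p ≈ 0.034 > α = 0.025, fail to reject H0; the data do not provide sufficient evidence against H0.

1.896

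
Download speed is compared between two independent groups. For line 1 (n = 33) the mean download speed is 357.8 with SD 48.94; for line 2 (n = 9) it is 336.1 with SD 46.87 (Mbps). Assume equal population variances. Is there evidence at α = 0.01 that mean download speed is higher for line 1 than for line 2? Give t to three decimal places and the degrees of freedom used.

Let group 1 = line 1, group 2 = line 2. H0: μ_1 = μ_2; H1: μ_1 > μ_2 (two-sample pooled-variance t-test, right-tailed).
s_p² = [(33−1)·48.94² + (9−1)·46.87²]/(33+9−2) = 2355.46
t = (357.8 − 336.1)/√[2355.46·(1/33 + 1/9)] = 1.189
df = n₁ + n₂ − 2 = 40
p-value = P(T ≥ 1.189) ≈ 0.121
Since p ≈ 0.121 > α = 0.01, fail to reject H0; the data do not provide sufficient evidence against H0.

t = 1.189, df = 40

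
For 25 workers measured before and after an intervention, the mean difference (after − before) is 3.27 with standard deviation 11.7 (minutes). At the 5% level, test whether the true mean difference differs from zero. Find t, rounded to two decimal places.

1.40

H0: μ_d = 0; H1: μ_d ≠ 0 (paired t-test on the differences, two-sided).
t = d̄/(s_d/√n) = 3.27/(11.7/√25) = 1.40
df = n − 1 = 24
Two-sided p-value ≈ 0.1751
Since p ≈ 0.1751 > α = 0.05, fail to reject H0; the evidence is not statistically significant.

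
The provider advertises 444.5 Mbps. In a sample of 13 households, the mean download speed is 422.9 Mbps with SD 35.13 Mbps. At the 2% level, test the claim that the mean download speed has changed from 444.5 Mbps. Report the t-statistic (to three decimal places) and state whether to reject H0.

H0: μ = 444.5; H1: μ ≠ 444.5 (one-sample t-test, two-sided).
t = (x̄ − μ₀)/(s/√n) = (422.9 − 444.5)/(35.13/√13) = -2.217
df = n − 1 = 12
Two-sided p-value ≈ 0.047
Since p ≈ 0.047 > α = 0.02, fail to reject H0; the data do not provide sufficient evidence against H0.

t = -2.217; fail to reject H0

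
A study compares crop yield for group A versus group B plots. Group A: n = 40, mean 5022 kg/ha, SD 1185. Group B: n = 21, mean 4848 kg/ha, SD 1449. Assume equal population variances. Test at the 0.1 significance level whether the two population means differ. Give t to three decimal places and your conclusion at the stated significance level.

Let group 1 = group A, group 2 = group B. H0: μ_1 = μ_2; H1: μ_1 ≠ μ_2 (two-sample pooled-variance t-test, two-sided).
s_p² = [(40−1)·1185² + (21−1)·1449²]/(40+21−2) = 1639950
t = (5022 − 4848)/√[1639950·(1/40 + 1/21)] = 0.504
df = n₁ + n₂ − 2 = 59
Two-sided p-value ≈ 0.6160
Since p ≈ 0.6160 > α = 0.1, fail to reject H0; the data do not provide sufficient evidence against H0.

t = 0.504; fail to reject H0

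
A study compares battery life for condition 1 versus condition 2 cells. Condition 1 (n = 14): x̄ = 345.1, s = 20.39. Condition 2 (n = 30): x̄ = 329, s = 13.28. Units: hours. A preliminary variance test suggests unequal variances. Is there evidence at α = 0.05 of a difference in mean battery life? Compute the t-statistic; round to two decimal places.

Let group 1 = condition 1, group 2 = condition 2. H0: μ_1 = μ_2; H1: μ_1 ≠ μ_2 (Welch's two-sample t-test, two-sided).
t = (x̄_1 − x̄_2)/√(s_1²/n_1 + s_2²/n_2) = (345.1 − 329)/√(20.39²/14 + 13.28²/30) = 2.70
Welch–Satterthwaite df ≈ 18.33
Two-sided p-value ≈ 0.015
Since p ≈ 0.015 < α = 0.05, reject H0; the evidence is statistically significant.

2.70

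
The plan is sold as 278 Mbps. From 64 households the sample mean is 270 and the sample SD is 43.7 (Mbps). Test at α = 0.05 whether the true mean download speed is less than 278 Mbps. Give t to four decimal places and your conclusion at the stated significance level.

H0: μ = 278; H1: μ < 278 (one-sample t-test, left-tailed).
t = (x̄ − μ₀)/(s/√n) = (270 − 278)/(43.7/√64) = -1.4645
df = n − 1 = 63
p-value = P(T ≤ -1.4645) ≈ 0.0740
Since p ≈ 0.0740 > α = 0.05, fail to reject H0; the data do not provide sufficient evidence against H0.

t = -1.4645; fail to reject H0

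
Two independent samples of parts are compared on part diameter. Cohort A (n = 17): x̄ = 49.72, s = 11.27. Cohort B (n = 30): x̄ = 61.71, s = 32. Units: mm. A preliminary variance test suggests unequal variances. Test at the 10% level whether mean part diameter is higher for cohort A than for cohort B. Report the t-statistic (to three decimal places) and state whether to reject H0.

t = -1.859; fail to reject H0

Let group 1 = cohort A, group 2 = cohort B. H0: μ_1 = μ_2; H1: μ_1 > μ_2 (Welch's two-sample t-test, right-tailed).
t = (x̄_1 − x̄_2)/√(s_1²/n_1 + s_2²/n_2) = (49.72 − 61.71)/√(11.27²/17 + 32²/30) = -1.859
Welch–Satterthwaite df ≈ 39.64
p-value = P(T ≥ -1.859) ≈ 0.9648
Since p ≈ 0.9648 > α = 0.1, fail to reject H0; the evidence is not statistically significant.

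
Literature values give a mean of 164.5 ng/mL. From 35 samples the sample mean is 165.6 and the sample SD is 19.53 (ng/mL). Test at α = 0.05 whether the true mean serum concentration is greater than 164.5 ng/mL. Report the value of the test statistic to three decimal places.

0.333

H0: μ = 164.5; H1: μ > 164.5 (one-sample t-test, right-tailed).
t = (x̄ − μ₀)/(s/√n) = (165.6 − 164.5)/(19.53/√35) = 0.333
df = n − 1 = 34
p-value = P(T ≥ 0.333) ≈ 0.371
Since p ≈ 0.371 > α = 0.05, fail to reject H0; the evidence is not statistically significant.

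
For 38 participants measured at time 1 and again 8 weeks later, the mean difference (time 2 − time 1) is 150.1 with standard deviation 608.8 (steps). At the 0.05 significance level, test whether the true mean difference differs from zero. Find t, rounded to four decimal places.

1.5198

H0: μ_d = 0; H1: μ_d ≠ 0 (paired t-test on the differences, two-sided).
t = d̄/(s_d/√n) = 150.1/(608.8/√38) = 1.5198
df = n − 1 = 37
Two-sided p-value ≈ 0.137
Since p ≈ 0.137 > α = 0.05, fail to reject H0; the data do not provide sufficient evidence against H0.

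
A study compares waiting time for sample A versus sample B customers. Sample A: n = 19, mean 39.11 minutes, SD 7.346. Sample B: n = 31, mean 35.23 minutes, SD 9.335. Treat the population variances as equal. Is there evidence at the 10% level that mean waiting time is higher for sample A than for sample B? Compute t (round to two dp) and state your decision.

t = 1.54; reject H0

Let group 1 = sample A, group 2 = sample B. H0: μ_1 = μ_2; H1: μ_1 > μ_2 (two-sample pooled-variance t-test, right-tailed).
s_p² = [(19−1)·7.346² + (31−1)·9.335²]/(19+31−2) = 74.7003
t = (39.11 − 35.23)/√[74.7003·(1/19 + 1/31)] = 1.54
df = n₁ + n₂ − 2 = 48
p-value = P(T ≥ 1.54) ≈ 0.0650
Since p ≈ 0.0650 < α = 0.1, reject H0; the data support H1.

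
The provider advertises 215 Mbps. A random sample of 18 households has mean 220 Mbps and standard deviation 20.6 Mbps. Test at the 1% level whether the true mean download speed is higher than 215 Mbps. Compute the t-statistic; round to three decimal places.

1.030

H0: μ = 215; H1: μ > 215 (one-sample t-test, right-tailed).
t = (x̄ − μ₀)/(s/√n) = (220 − 215)/(20.6/√18) = 1.030
df = n − 1 = 17
p-value = P(T ≥ 1.030) ≈ 0.159
Since p ≈ 0.159 > α = 0.01, fail to reject H0; the data do not provide sufficient evidence against H0.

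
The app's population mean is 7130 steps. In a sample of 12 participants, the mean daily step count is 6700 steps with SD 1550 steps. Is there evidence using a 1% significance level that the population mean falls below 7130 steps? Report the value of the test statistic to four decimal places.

-0.9610

H0: μ = 7130; H1: μ < 7130 (one-sample t-test, left-tailed).
t = (x̄ − μ₀)/(s/√n) = (6700 − 7130)/(1550/√12) = -0.9610
df = n − 1 = 11
p-value = P(T ≤ -0.9610) ≈ 0.1786
Since p ≈ 0.1786 > α = 0.01, fail to reject H0; the evidence is not statistically significant.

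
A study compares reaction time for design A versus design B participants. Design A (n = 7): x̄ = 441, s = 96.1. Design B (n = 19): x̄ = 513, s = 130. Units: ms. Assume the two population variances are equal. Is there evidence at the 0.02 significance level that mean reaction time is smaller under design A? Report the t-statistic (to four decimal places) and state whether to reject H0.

Let group 1 = design A, group 2 = design B. H0: μ_1 = μ_2; H1: μ_1 < μ_2 (two-sample pooled-variance t-test, left-tailed).
s_p² = [(7−1)·96.1² + (19−1)·130²]/(7+19−2) = 14983.8
t = (441 − 513)/√[14983.8·(1/7 + 1/19)] = -1.3303
df = n₁ + n₂ − 2 = 24
p-value = P(T ≤ -1.3303) ≈ 0.098
Since p ≈ 0.098 > α = 0.02, fail to reject H0; the evidence is not statistically significant.

t = -1.3303; fail to reject H0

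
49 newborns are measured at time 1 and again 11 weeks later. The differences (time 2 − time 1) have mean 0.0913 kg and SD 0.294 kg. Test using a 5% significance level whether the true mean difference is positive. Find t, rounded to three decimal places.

H0: μ_d = 0; H1: μ_d > 0 (paired t-test on the differences, right-tailed).
t = d̄/(s_d/√n) = 0.0913/(0.294/√49) = 2.174
df = n − 1 = 48
p-value = P(T ≥ 2.174) ≈ 0.0173
Since p ≈ 0.0173 < α = 0.05, reject H0; the data support H1.

2.174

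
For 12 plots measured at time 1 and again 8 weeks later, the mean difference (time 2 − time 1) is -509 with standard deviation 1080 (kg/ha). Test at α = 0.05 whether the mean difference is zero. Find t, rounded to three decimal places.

H0: μ_d = 0; H1: μ_d ≠ 0 (paired t-test on the differences, two-sided).
t = d̄/(s_d/√n) = -509/(1080/√12) = -1.633
df = n − 1 = 11
Two-sided p-value ≈ 0.131
Since p ≈ 0.131 > α = 0.05, fail to reject H0; the data do not provide sufficient evidence against H0.

-1.633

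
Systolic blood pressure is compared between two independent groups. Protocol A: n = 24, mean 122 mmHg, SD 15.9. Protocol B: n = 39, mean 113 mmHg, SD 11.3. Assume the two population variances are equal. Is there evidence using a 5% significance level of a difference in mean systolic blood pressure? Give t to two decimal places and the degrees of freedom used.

t = 2.62, df = 61

Let group 1 = protocol A, group 2 = protocol B. H0: μ_1 = μ_2; H1: μ_1 ≠ μ_2 (two-sample pooled-variance t-test, two-sided).
s_p² = [(24−1)·15.9² + (39−1)·11.3²]/(24+39−2) = 174.866
t = (122 − 113)/√[174.866·(1/24 + 1/39)] = 2.62
df = n₁ + n₂ − 2 = 61
Two-sided p-value ≈ 0.0110
Since p ≈ 0.0110 < α = 0.05, reject H0; the evidence is statistically significant.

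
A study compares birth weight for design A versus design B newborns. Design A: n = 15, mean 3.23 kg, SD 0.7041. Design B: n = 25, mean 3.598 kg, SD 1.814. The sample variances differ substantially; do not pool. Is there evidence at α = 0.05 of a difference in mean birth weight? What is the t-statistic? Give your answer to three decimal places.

-0.907

Let group 1 = design A, group 2 = design B. H0: μ_1 = μ_2; H1: μ_1 ≠ μ_2 (Welch's two-sample t-test, two-sided).
t = (x̄_1 − x̄_2)/√(s_1²/n_1 + s_2²/n_2) = (3.23 − 3.598)/√(0.7041²/15 + 1.814²/25) = -0.907
Welch–Satterthwaite df ≈ 33.90
Two-sided p-value ≈ 0.371
Since p ≈ 0.371 > α = 0.05, fail to reject H0; the evidence is not statistically significant.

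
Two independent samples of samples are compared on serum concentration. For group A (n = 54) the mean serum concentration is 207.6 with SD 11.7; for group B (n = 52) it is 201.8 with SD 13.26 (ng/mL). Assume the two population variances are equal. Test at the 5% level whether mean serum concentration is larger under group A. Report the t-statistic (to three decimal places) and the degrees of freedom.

t = 2.390, df = 104

Let group 1 = group A, group 2 = group B. H0: μ_1 = μ_2; H1: μ_1 > μ_2 (two-sample pooled-variance t-test, right-tailed).
s_p² = [(54−1)·11.7² + (52−1)·13.26²]/(54+52−2) = 155.984
t = (207.6 − 201.8)/√[155.984·(1/54 + 1/52)] = 2.390
df = n₁ + n₂ − 2 = 104
p-value = P(T ≥ 2.390) ≈ 0.009
Since p ≈ 0.009 < α = 0.05, reject H0; the data support H1.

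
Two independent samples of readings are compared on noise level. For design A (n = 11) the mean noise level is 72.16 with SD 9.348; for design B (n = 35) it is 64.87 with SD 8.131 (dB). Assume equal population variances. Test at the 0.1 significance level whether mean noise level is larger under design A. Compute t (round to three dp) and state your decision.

t = 2.504; reject H0

Let group 1 = design A, group 2 = design B. H0: μ_1 = μ_2; H1: μ_1 > μ_2 (two-sample pooled-variance t-test, right-tailed).
s_p² = [(11−1)·9.348² + (35−1)·8.131²]/(11+35−2) = 70.9477
t = (72.16 − 64.87)/√[70.9477·(1/11 + 1/35)] = 2.504
df = n₁ + n₂ − 2 = 44
p-value = P(T ≥ 2.504) ≈ 0.0080
Since p ≈ 0.0080 < α = 0.1, reject H0; the data support H1.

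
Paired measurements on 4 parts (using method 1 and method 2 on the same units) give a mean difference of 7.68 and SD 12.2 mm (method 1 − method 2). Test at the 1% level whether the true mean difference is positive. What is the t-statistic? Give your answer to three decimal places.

H0: μ_d = 0; H1: μ_d > 0 (paired t-test on the differences, right-tailed).
t = d̄/(s_d/√n) = 7.68/(12.2/√4) = 1.259
df = n − 1 = 3
p-value = P(T ≥ 1.259) ≈ 0.149
Since p ≈ 0.149 > α = 0.01, fail to reject H0; the data do not provide sufficient evidence against H0.

1.259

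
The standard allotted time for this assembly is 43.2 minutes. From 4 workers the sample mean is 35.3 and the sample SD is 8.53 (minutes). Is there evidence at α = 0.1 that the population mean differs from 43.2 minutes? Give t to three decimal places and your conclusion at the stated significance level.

H0: μ = 43.2; H1: μ ≠ 43.2 (one-sample t-test, two-sided).
t = (x̄ − μ₀)/(s/√n) = (35.3 − 43.2)/(8.53/√4) = -1.852
df = n − 1 = 3
Two-sided p-value ≈ 0.1611
Since p ≈ 0.1611 > α = 0.1, fail to reject H0; the data do not provide sufficient evidence against H0.

t = -1.852; fail to reject H0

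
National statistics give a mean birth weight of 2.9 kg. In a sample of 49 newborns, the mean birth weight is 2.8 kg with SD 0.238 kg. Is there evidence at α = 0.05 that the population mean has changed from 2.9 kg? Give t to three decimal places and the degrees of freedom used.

t = -2.941, df = 48

H0: μ = 2.9; H1: μ ≠ 2.9 (one-sample t-test, two-sided).
t = (x̄ − μ₀)/(s/√n) = (2.8 − 2.9)/(0.238/√49) = -2.941
df = n − 1 = 48
Two-sided p-value ≈ 0.005
Since p ≈ 0.005 < α = 0.05, reject H0; the data support H1.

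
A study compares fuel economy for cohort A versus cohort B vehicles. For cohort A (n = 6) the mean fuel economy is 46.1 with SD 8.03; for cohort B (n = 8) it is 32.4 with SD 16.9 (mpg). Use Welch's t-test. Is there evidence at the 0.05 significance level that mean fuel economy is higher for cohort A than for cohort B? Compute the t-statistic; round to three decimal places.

2.010

Let group 1 = cohort A, group 2 = cohort B. H0: μ_1 = μ_2; H1: μ_1 > μ_2 (Welch's two-sample t-test, right-tailed).
t = (x̄_1 − x̄_2)/√(s_1²/n_1 + s_2²/n_2) = (46.1 − 32.4)/√(8.03²/6 + 16.9²/8) = 2.010
Welch–Satterthwaite df ≈ 10.51
p-value = P(T ≥ 2.010) ≈ 0.0354
Since p ≈ 0.0354 < α = 0.05, reject H0; the data support H1.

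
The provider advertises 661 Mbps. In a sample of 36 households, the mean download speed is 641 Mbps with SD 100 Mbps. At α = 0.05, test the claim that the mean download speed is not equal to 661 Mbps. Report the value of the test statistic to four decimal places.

H0: μ = 661; H1: μ ≠ 661 (one-sample t-test, two-sided).
t = (x̄ − μ₀)/(s/√n) = (641 − 661)/(100/√36) = -1.2000
df = n − 1 = 35
Two-sided p-value ≈ 0.238
Since p ≈ 0.238 > α = 0.05, fail to reject H0; the evidence is not statistically significant.

-1.2000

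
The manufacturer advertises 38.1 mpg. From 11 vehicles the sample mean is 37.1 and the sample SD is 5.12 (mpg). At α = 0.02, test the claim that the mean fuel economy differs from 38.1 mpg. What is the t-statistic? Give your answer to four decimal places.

-0.6478

H0: μ = 38.1; H1: μ ≠ 38.1 (one-sample t-test, two-sided).
t = (x̄ − μ₀)/(s/√n) = (37.1 − 38.1)/(5.12/√11) = -0.6478
df = n − 1 = 10
Two-sided p-value ≈ 0.5317
Since p ≈ 0.5317 > α = 0.02, fail to reject H0; the data do not provide sufficient evidence against H0.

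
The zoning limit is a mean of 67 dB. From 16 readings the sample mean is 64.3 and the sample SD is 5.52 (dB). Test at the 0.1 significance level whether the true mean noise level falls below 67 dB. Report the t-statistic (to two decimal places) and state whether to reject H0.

H0: μ = 67; H1: μ < 67 (one-sample t-test, left-tailed).
t = (x̄ − μ₀)/(s/√n) = (64.3 − 67)/(5.52/√16) = -1.96
df = n − 1 = 15
p-value = P(T ≤ -1.96) ≈ 0.035
Since p ≈ 0.035 < α = 0.1, reject H0; the evidence is statistically significant.

t = -1.96; reject H0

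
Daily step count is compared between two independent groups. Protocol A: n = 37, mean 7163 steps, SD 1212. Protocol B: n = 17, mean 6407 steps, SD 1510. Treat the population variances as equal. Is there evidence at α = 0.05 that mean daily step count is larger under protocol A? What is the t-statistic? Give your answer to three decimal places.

Let group 1 = protocol A, group 2 = protocol B. H0: μ_1 = μ_2; H1: μ_1 > μ_2 (two-sample pooled-variance t-test, right-tailed).
s_p² = [(37−1)·1212² + (17−1)·1510²]/(37+17−2) = 1718530
t = (7163 − 6407)/√[1718530·(1/37 + 1/17)] = 1.968
df = n₁ + n₂ − 2 = 52
p-value = P(T ≥ 1.968) ≈ 0.027
Since p ≈ 0.027 < α = 0.05, reject H0; the data support H1.

1.968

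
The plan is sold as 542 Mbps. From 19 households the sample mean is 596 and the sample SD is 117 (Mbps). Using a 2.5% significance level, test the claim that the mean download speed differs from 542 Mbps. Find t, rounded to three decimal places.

2.012

H0: μ = 542; H1: μ ≠ 542 (one-sample t-test, two-sided).
t = (x̄ − μ₀)/(s/√n) = (596 − 542)/(117/√19) = 2.012
df = n − 1 = 18
Two-sided p-value ≈ 0.0595
Since p ≈ 0.0595 > α = 0.025, fail to reject H0; the evidence is not statistically significant.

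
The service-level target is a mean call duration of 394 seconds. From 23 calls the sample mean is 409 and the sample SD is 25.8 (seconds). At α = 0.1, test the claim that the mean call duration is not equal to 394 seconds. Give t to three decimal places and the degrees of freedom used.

t = 2.788, df = 22

H0: μ = 394; H1: μ ≠ 394 (one-sample t-test, two-sided).
t = (x̄ − μ₀)/(s/√n) = (409 − 394)/(25.8/√23) = 2.788
df = n − 1 = 22
Two-sided p-value ≈ 0.011
Since p ≈ 0.011 < α = 0.1, reject H0; the data support H1.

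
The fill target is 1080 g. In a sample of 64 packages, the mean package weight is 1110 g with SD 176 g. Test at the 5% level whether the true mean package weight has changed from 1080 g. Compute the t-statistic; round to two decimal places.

H0: μ = 1080; H1: μ ≠ 1080 (one-sample t-test, two-sided).
t = (x̄ − μ₀)/(s/√n) = (1110 − 1080)/(176/√64) = 1.36
df = n − 1 = 63
Two-sided p-value ≈ 0.1775
Since p ≈ 0.1775 > α = 0.05, fail to reject H0; the evidence is not statistically significant.

1.36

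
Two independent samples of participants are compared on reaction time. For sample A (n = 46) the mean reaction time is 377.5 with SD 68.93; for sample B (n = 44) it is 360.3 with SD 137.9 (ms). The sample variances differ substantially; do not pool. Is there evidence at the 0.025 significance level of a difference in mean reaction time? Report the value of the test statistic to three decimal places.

0.743

Let group 1 = sample A, group 2 = sample B. H0: μ_1 = μ_2; H1: μ_1 ≠ μ_2 (Welch's two-sample t-test, two-sided).
t = (x̄_1 − x̄_2)/√(s_1²/n_1 + s_2²/n_2) = (377.5 − 360.3)/√(68.93²/46 + 137.9²/44) = 0.743
Welch–Satterthwaite df ≈ 62.59
Two-sided p-value ≈ 0.4601
Since p ≈ 0.4601 > α = 0.025, fail to reject H0; the data do not provide sufficient evidence against H0.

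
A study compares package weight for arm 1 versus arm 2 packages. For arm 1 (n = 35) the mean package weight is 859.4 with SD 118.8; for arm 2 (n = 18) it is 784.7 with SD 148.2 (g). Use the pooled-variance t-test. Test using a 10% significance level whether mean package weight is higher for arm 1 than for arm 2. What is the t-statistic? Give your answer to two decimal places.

1.99

Let group 1 = arm 1, group 2 = arm 2. H0: μ_1 = μ_2; H1: μ_1 > μ_2 (two-sample pooled-variance t-test, right-tailed).
s_p² = [(35−1)·118.8² + (18−1)·148.2²]/(35+18−2) = 16730
t = (859.4 − 784.7)/√[16730·(1/35 + 1/18)] = 1.99
df = n₁ + n₂ − 2 = 51
p-value = P(T ≥ 1.99) ≈ 0.0259
Since p ≈ 0.0259 < α = 0.1, reject H0; the data support H1.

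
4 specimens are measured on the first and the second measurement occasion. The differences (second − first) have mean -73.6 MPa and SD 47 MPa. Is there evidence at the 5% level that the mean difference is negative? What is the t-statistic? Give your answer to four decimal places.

-3.1319

H0: μ_d = 0; H1: μ_d < 0 (paired t-test on the differences, left-tailed).
t = d̄/(s_d/√n) = -73.6/(47/√4) = -3.1319
df = n − 1 = 3
p-value = P(T ≤ -3.1319) ≈ 0.026
Since p ≈ 0.026 < α = 0.05, reject H0; the data support H1.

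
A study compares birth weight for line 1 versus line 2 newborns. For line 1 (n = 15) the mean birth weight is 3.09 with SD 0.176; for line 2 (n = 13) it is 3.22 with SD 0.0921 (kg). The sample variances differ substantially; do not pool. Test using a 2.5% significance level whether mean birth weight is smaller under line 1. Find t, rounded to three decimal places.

-2.494

Let group 1 = line 1, group 2 = line 2. H0: μ_1 = μ_2; H1: μ_1 < μ_2 (Welch's two-sample t-test, left-tailed).
t = (x̄_1 − x̄_2)/√(s_1²/n_1 + s_2²/n_2) = (3.09 − 3.22)/√(0.176²/15 + 0.0921²/13) = -2.494
Welch–Satterthwaite df ≈ 21.72
p-value = P(T ≤ -2.494) ≈ 0.0104
Since p ≈ 0.0104 < α = 0.025, reject H0; the evidence is statistically significant.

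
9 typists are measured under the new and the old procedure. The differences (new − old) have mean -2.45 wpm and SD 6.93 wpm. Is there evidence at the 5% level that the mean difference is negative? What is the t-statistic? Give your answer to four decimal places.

H0: μ_d = 0; H1: μ_d < 0 (paired t-test on the differences, left-tailed).
t = d̄/(s_d/√n) = -2.45/(6.93/√9) = -1.0606
df = n − 1 = 8
p-value = P(T ≤ -1.0606) ≈ 0.1599
Since p ≈ 0.1599 > α = 0.05, fail to reject H0; the evidence is not statistically significant.

-1.0606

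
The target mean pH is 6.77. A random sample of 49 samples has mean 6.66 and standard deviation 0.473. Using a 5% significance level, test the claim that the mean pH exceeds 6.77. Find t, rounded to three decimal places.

-1.628

H0: μ = 6.77; H1: μ > 6.77 (one-sample t-test, right-tailed).
t = (x̄ − μ₀)/(s/√n) = (6.66 − 6.77)/(0.473/√49) = -1.628
df = n − 1 = 48
p-value = P(T ≥ -1.628) ≈ 0.945
Since p ≈ 0.945 > α = 0.05, fail to reject H0; the data do not provide sufficient evidence against H0.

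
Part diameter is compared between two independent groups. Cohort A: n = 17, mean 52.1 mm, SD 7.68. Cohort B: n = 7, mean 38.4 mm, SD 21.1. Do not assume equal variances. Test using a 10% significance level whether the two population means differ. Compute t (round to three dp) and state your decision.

Let group 1 = cohort A, group 2 = cohort B. H0: μ_1 = μ_2; H1: μ_1 ≠ μ_2 (Welch's two-sample t-test, two-sided).
t = (x̄_1 − x̄_2)/√(s_1²/n_1 + s_2²/n_2) = (52.1 − 38.4)/√(7.68²/17 + 21.1²/7) = 1.673
Welch–Satterthwaite df ≈ 6.67
Two-sided p-value ≈ 0.1404
Since p ≈ 0.1404 > α = 0.1, fail to reject H0; the data do not provide sufficient evidence against H0.

t = 1.673; fail to reject H0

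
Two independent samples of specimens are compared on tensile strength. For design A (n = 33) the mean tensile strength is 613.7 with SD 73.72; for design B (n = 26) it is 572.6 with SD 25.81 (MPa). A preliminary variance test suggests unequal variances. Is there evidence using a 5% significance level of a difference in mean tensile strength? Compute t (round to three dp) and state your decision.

Let group 1 = design A, group 2 = design B. H0: μ_1 = μ_2; H1: μ_1 ≠ μ_2 (Welch's two-sample t-test, two-sided).
t = (x̄_1 − x̄_2)/√(s_1²/n_1 + s_2²/n_2) = (613.7 − 572.6)/√(73.72²/33 + 25.81²/26) = 2.979
Welch–Satterthwaite df ≈ 41.45
Two-sided p-value ≈ 0.005
Since p ≈ 0.005 < α = 0.05, reject H0; the evidence is statistically significant.

t = 2.979; reject H0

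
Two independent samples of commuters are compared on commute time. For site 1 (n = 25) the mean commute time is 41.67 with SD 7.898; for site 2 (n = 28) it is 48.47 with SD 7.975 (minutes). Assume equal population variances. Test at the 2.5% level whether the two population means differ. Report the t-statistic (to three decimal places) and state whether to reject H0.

t = -3.113; reject H0

Let group 1 = site 1, group 2 = site 2. H0: μ_1 = μ_2; H1: μ_1 ≠ μ_2 (two-sample pooled-variance t-test, two-sided).
s_p² = [(25−1)·7.898² + (28−1)·7.975²]/(25+28−2) = 63.0255
t = (41.67 − 48.47)/√[63.0255·(1/25 + 1/28)] = -3.113
df = n₁ + n₂ − 2 = 51
Two-sided p-value ≈ 0.003
Since p ≈ 0.003 < α = 0.025, reject H0; the data support H1.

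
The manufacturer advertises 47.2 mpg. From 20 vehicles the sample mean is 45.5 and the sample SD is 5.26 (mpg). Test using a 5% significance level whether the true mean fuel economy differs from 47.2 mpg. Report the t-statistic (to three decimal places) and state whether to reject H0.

H0: μ = 47.2; H1: μ ≠ 47.2 (one-sample t-test, two-sided).
t = (x̄ − μ₀)/(s/√n) = (45.5 − 47.2)/(5.26/√20) = -1.445
df = n − 1 = 19
Two-sided p-value ≈ 0.165
Since p ≈ 0.165 > α = 0.05, fail to reject H0; the data do not provide sufficient evidence against H0.

t = -1.445; fail to reject H0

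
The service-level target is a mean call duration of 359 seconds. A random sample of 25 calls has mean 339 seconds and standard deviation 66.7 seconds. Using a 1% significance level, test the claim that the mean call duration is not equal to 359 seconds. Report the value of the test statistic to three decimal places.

H0: μ = 359; H1: μ ≠ 359 (one-sample t-test, two-sided).
t = (x̄ − μ₀)/(s/√n) = (339 − 359)/(66.7/√25) = -1.499
df = n − 1 = 24
Two-sided p-value ≈ 0.147
Since p ≈ 0.147 > α = 0.01, fail to reject H0; the evidence is not statistically significant.

-1.499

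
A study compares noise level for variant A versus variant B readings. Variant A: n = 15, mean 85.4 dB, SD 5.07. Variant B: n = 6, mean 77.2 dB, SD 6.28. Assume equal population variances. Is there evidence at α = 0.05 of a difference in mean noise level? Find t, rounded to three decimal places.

3.135

Let group 1 = variant A, group 2 = variant B. H0: μ_1 = μ_2; H1: μ_1 ≠ μ_2 (two-sample pooled-variance t-test, two-sided).
s_p² = [(15−1)·5.07² + (6−1)·6.28²]/(15+6−2) = 29.319
t = (85.4 − 77.2)/√[29.319·(1/15 + 1/6)] = 3.135
df = n₁ + n₂ − 2 = 19
Two-sided p-value ≈ 0.005
Since p ≈ 0.005 < α = 0.05, reject H0; the data support H1.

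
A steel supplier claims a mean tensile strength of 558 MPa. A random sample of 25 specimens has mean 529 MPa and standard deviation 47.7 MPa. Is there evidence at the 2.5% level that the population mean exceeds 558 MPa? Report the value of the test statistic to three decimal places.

H0: μ = 558; H1: μ > 558 (one-sample t-test, right-tailed).
t = (x̄ − μ₀)/(s/√n) = (529 − 558)/(47.7/√25) = -3.040
df = n − 1 = 24
p-value = P(T ≥ -3.040) ≈ 0.9972
Since p ≈ 0.9972 > α = 0.025, fail to reject H0; the data do not provide sufficient evidence against H0.

-3.040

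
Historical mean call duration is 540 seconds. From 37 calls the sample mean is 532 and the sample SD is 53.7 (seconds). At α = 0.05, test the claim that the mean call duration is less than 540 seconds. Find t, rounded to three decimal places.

-0.906

H0: μ = 540; H1: μ < 540 (one-sample t-test, left-tailed).
t = (x̄ − μ₀)/(s/√n) = (532 − 540)/(53.7/√37) = -0.906
df = n − 1 = 36
p-value = P(T ≤ -0.906) ≈ 0.1854
Since p ≈ 0.1854 > α = 0.05, fail to reject H0; the evidence is not statistically significant.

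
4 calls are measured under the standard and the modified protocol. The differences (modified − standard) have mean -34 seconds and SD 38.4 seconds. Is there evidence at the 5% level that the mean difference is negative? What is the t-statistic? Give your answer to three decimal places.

H0: μ_d = 0; H1: μ_d < 0 (paired t-test on the differences, left-tailed).
t = d̄/(s_d/√n) = -34/(38.4/√4) = -1.771
df = n − 1 = 3
p-value = P(T ≤ -1.771) ≈ 0.087
Since p ≈ 0.087 > α = 0.05, fail to reject H0; the evidence is not statistically significant.

-1.771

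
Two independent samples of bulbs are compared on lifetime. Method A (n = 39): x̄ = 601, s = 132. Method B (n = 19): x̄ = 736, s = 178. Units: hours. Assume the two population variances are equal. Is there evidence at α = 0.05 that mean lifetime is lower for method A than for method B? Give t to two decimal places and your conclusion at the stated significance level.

Let group 1 = method A, group 2 = method B. H0: μ_1 = μ_2; H1: μ_1 < μ_2 (two-sample pooled-variance t-test, left-tailed).
s_p² = [(39−1)·132² + (19−1)·178²]/(39+19−2) = 22007.6
t = (601 − 736)/√[22007.6·(1/39 + 1/19)] = -3.25
df = n₁ + n₂ − 2 = 56
p-value = P(T ≤ -3.25) ≈ 0.0010
Since p ≈ 0.0010 < α = 0.05, reject H0; the evidence is statistically significant.

t = -3.25; reject H0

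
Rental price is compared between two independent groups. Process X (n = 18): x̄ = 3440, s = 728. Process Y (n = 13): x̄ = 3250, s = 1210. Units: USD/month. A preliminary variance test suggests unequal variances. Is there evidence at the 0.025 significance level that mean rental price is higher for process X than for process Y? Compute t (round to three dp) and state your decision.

Let group 1 = process X, group 2 = process Y. H0: μ_1 = μ_2; H1: μ_1 > μ_2 (Welch's two-sample t-test, right-tailed).
t = (x̄_1 − x̄_2)/√(s_1²/n_1 + s_2²/n_2) = (3440 − 3250)/√(728²/18 + 1210²/13) = 0.504
Welch–Satterthwaite df ≈ 18.22
p-value = P(T ≥ 0.504) ≈ 0.3101
Since p ≈ 0.3101 > α = 0.025, fail to reject H0; the evidence is not statistically significant.

t = 0.504; fail to reject H0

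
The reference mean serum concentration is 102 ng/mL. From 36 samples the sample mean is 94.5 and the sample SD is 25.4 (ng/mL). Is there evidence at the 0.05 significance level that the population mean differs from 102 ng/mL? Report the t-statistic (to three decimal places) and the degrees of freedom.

H0: μ = 102; H1: μ ≠ 102 (one-sample t-test, two-sided).
t = (x̄ − μ₀)/(s/√n) = (94.5 − 102)/(25.4/√36) = -1.772
df = n − 1 = 35
Two-sided p-value ≈ 0.085
Since p ≈ 0.085 > α = 0.05, fail to reject H0; the data do not provide sufficient evidence against H0.

t = -1.772, df = 35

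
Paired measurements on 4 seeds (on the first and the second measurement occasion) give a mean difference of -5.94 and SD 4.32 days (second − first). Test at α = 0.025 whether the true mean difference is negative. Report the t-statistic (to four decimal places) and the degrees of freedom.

t = -2.7500, df = 3

H0: μ_d = 0; H1: μ_d < 0 (paired t-test on the differences, left-tailed).
t = d̄/(s_d/√n) = -5.94/(4.32/√4) = -2.7500
df = n − 1 = 3
p-value = P(T ≤ -2.7500) ≈ 0.0354
Since p ≈ 0.0354 > α = 0.025, fail to reject H0; the evidence is not statistically significant.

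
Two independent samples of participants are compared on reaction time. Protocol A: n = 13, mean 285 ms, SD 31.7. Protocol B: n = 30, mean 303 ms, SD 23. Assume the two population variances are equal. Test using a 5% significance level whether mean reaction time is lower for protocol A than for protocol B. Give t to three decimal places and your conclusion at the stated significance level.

t = -2.097; reject H0

Let group 1 = protocol A, group 2 = protocol B. H0: μ_1 = μ_2; H1: μ_1 < μ_2 (two-sample pooled-variance t-test, left-tailed).
s_p² = [(13−1)·31.7² + (30−1)·23²]/(13+30−2) = 668.285
t = (285 − 303)/√[668.285·(1/13 + 1/30)] = -2.097
df = n₁ + n₂ − 2 = 41
p-value = P(T ≤ -2.097) ≈ 0.021
Since p ≈ 0.021 < α = 0.05, reject H0; the evidence is statistically significant.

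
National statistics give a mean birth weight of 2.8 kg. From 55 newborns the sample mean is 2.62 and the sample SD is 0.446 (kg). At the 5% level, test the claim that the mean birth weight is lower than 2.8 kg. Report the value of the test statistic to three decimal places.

-2.993

H0: μ = 2.8; H1: μ < 2.8 (one-sample t-test, left-tailed).
t = (x̄ − μ₀)/(s/√n) = (2.62 − 2.8)/(0.446/√55) = -2.993
df = n − 1 = 54
p-value = P(T ≤ -2.993) ≈ 0.002
Since p ≈ 0.002 < α = 0.05, reject H0; the evidence is statistically significant.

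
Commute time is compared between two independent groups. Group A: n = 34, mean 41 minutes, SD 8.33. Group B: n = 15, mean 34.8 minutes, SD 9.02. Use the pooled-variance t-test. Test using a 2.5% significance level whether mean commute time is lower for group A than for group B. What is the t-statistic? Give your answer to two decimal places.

2.34

Let group 1 = group A, group 2 = group B. H0: μ_1 = μ_2; H1: μ_1 < μ_2 (two-sample pooled-variance t-test, left-tailed).
s_p² = [(34−1)·8.33² + (15−1)·9.02²]/(34+15−2) = 72.9549
t = (41 − 34.8)/√[72.9549·(1/34 + 1/15)] = 2.34
df = n₁ + n₂ − 2 = 47
p-value = P(T ≤ 2.34) ≈ 0.988
Since p ≈ 0.988 > α = 0.025, fail to reject H0; the evidence is not statistically significant.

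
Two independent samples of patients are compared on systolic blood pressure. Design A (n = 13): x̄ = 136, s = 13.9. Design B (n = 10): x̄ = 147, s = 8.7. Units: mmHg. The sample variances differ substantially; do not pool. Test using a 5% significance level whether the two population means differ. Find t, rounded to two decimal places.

-2.32

Let group 1 = design A, group 2 = design B. H0: μ_1 = μ_2; H1: μ_1 ≠ μ_2 (Welch's two-sample t-test, two-sided).
t = (x̄_1 − x̄_2)/√(s_1²/n_1 + s_2²/n_2) = (136 − 147)/√(13.9²/13 + 8.7²/10) = -2.32
Welch–Satterthwaite df ≈ 20.31
Two-sided p-value ≈ 0.031
Since p ≈ 0.031 < α = 0.05, reject H0; the evidence is statistically significant.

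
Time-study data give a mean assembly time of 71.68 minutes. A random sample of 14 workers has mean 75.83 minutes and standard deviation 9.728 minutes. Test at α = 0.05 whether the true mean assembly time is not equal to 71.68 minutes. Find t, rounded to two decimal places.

H0: μ = 71.68; H1: μ ≠ 71.68 (one-sample t-test, two-sided).
t = (x̄ − μ₀)/(s/√n) = (75.83 − 71.68)/(9.728/√14) = 1.60
df = n − 1 = 13
Two-sided p-value ≈ 0.134
Since p ≈ 0.134 > α = 0.05, fail to reject H0; the data do not provide sufficient evidence against H0.

1.60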